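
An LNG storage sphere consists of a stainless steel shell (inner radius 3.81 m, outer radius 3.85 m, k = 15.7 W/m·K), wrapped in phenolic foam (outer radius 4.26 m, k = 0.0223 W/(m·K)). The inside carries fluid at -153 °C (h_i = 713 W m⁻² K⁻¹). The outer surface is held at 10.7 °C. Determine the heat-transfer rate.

Treat each layer as a resistance in series:
  R_conv,in = 1/(4πr²h) = 1/(4π·3.81²·713) = 7.689×10^-6 K/W
  R_stainless steel = (1/3.81 − 1/3.85)/(4πk) = 0.002727/(4π·15.7) = 1.382×10^-5 K/W
  R_phenolic foam = (1/3.85 − 1/4.26)/(4πk) = 0.02500/(4π·0.0223) = 0.08921 K/W
ΣR = 7.689×10^-6 + 1.382×10^-5 + 0.08921 = 0.08923 K/W
Q = ΔT/ΣR = (-153 °C − 10.7 °C)/0.08923 = -1830 W
(Negative Q ⇒ heat flows inward; heat gain = 1830 W.)

Q = 1830 W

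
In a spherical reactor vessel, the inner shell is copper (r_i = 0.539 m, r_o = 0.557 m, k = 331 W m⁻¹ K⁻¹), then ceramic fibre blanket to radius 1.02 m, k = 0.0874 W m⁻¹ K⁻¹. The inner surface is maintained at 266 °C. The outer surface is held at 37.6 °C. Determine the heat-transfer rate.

Q = 308 W

Resistance network (inner→outer):
  R_copper = (1/0.539 − 1/0.557)/(4πk) = 0.05996/(4π·331) = 1.441×10^-5 K/W
  R_ceramic fibre blanket = (1/0.557 − 1/1.02)/(4πk) = 0.8149/(4π·0.0874) = 0.7420 K/W
ΣR = 1.441×10^-5 + 0.7420 = 0.7420 K/W
Q = ΔT/ΣR = (266 °C − 37.6 °C)/0.7420 = 308 W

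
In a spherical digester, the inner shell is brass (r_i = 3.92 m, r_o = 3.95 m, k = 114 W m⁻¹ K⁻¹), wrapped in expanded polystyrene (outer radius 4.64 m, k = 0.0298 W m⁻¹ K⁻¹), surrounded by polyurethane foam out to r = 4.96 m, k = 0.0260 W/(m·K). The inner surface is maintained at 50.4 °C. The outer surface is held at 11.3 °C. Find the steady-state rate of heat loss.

Q = 273 W

Treat each layer as a resistance in series:
  R_brass = (1/3.92 − 1/3.95)/(4πk) = 0.001937/(4π·114) = 1.352×10^-6 K/W
  R_expanded polystyrene = (1/3.95 − 1/4.64)/(4πk) = 0.03765/(4π·0.0298) = 0.1005 K/W
  R_polyurethane foam = (1/4.64 − 1/4.96)/(4πk) = 0.01390/(4π·0.0260) = 0.04256 K/W
ΣR = 1.352×10^-6 + 0.1005 + 0.04256 = 0.1431 K/W
Q = ΔT/ΣR = (50.4 °C − 11.3 °C)/0.1431 = 273 W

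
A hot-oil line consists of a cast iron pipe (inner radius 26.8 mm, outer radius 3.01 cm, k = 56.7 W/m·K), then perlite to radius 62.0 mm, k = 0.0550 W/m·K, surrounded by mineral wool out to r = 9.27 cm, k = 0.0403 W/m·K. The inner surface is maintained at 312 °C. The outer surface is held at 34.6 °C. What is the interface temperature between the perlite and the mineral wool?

T = 154 °C

Resistance network (inner→outer):
  R'_cast iron = ln(0.0301/0.0268)/(2πk) = 0.1161/(2π·56.7) = 3.260×10^-4 m·K/W
  R'_perlite = ln(0.0620/0.0301)/(2πk) = 0.7226/(2π·0.0550) = 2.091 m·K/W
  R'_mineral wool = ln(0.0927/0.0620)/(2πk) = 0.4022/(2π·0.0403) = 1.589 m·K/W
ΣR = 3.260×10^-4 + 2.091 + 1.589 = 3.680 m·K/W
Q' = ΔT/ΣR = (312 °C − 34.6 °C)/3.680 = 75.38 W/m
From the inner boundary to the perlite/mineral wool interface, ΣR_partial = 2.091 m·K/W.
T_interface = T_in − Q'·ΣR_partial = 312 °C − (75.38)(2.091) = 154 °C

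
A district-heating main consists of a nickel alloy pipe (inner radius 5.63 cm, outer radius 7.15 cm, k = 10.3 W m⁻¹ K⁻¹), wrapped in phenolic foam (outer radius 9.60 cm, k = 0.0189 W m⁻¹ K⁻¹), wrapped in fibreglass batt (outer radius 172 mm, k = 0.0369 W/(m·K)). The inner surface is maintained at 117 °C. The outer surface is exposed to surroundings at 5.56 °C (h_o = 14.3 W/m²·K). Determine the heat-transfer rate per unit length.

Treat each layer as a resistance in series:
  R'_nickel alloy = ln(0.0715/0.0563)/(2πk) = 0.2390/(2π·10.3) = 0.003693 m·K/W
  R'_phenolic foam = ln(0.0960/0.0715)/(2πk) = 0.2947/(2π·0.0189) = 2.481 m·K/W
  R'_fibreglass batt = ln(0.172/0.0960)/(2πk) = 0.5831/(2π·0.0369) = 2.515 m·K/W
  R'_conv,out = 1/(2πr h) = 1/(2π·0.172·14.3) = 0.06471 m·K/W
ΣR = 0.003693 + 2.481 + 2.515 + 0.06471 = 5.064 m·K/W
Q' = ΔT/ΣR = (117 °C − 5.56 °C)/5.064 = 22.0 W/m

Q' = 22.0 W/m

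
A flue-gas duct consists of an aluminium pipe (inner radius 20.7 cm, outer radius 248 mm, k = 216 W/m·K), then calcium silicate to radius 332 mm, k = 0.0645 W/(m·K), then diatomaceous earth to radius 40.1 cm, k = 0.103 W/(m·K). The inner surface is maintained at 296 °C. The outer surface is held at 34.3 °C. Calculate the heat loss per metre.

Resistance network (inner→outer):
  R'_aluminium = ln(0.248/0.207)/(2πk) = 0.1807/(2π·216) = 1.332×10^-4 m·K/W
  R'_calcium silicate = ln(0.332/0.248)/(2πk) = 0.2917/(2π·0.0645) = 0.7198 m·K/W
  R'_diatomaceous earth = ln(0.401/0.332)/(2πk) = 0.1888/(2π·0.103) = 0.2918 m·K/W
ΣR = 1.332×10^-4 + 0.7198 + 0.2918 = 1.012 m·K/W
Q' = ΔT/ΣR = (296 °C − 34.3 °C)/1.012 = 259 W/m

Q' = 259 W/m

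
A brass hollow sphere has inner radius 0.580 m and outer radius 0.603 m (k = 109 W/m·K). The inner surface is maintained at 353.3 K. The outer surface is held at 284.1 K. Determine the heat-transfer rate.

Q = 4πk·ΔT/(1/r₁ − 1/r₂) = 4π × 109 × 69.2 / (1/0.580 − 1/0.603) = 1.44×10^6 W

Q = 1.44×10^6 W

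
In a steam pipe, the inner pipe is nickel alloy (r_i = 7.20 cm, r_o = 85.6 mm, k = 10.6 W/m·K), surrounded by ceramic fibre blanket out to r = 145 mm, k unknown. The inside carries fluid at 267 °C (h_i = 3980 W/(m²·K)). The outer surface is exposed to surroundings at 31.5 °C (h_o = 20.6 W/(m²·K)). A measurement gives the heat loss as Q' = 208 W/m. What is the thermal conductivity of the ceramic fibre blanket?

ΣR = ΔT/Q' = |267 − 31.5|/208 = 1.132 m·K/W
Known resistances:
  R'_conv,in = 1/(2πr h) = 1/(2π·0.0720·3980) = 5.554×10^-4 m·K/W
  R'_nickel alloy = ln(0.0856/0.0720)/(2πk) = 0.1730/(2π·10.6) = 0.002598 m·K/W
  R'_conv,out = 1/(2πr h) = 1/(2π·0.145·20.6) = 0.05328 m·K/W
R_ceramic fibre blanket = ΣR − ΣR_known = 1.132 − 0.05643 = 1.076 m·K/W
ln(r₂/r₁)/(2πk) = 1.076 ⇒ k = 0.5270/(2π·1.076) = 0.0780 W/m·K

k = 0.0780 W/m·K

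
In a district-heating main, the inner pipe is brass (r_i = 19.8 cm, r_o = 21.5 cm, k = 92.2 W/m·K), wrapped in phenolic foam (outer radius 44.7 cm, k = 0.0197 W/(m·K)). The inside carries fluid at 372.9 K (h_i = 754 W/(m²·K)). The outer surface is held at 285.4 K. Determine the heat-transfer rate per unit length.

Q' = 14.8 W/m

Series thermal resistances, inner to outer:
  R'_conv,in = 1/(2πr h) = 1/(2π·0.198·754) = 0.001066 m·K/W
  R'_brass = ln(0.215/0.198)/(2πk) = 0.08237/(2π·92.2) = 1.422×10^-4 m·K/W
  R'_phenolic foam = ln(0.447/0.215)/(2πk) = 0.7319/(2π·0.0197) = 5.913 m·K/W
ΣR = 0.001066 + 1.422×10^-4 + 5.913 = 5.914 m·K/W
Q' = ΔT/ΣR = (372.9 K − 285.4 K)/5.914 = 14.8 W/m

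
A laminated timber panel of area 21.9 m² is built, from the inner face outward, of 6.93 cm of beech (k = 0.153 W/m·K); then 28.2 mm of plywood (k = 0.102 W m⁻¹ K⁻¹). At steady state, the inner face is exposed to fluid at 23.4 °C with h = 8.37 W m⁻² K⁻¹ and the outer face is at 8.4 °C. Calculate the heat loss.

Treat each layer as a resistance in series:
  R_conv,in = 1/(hA) = 1/(8.37·21.9) = 0.005455 K/W
  R_beech = L/(kA) = 0.0693/(0.153·21.9) = 0.02068 K/W
  R_plywood = L/(kA) = 0.0282/(0.102·21.9) = 0.01262 K/W
ΣR = 0.005455 + 0.02068 + 0.01262 = 0.03875 K/W
Q = ΔT/ΣR = (23.4 °C − 8.4 °C)/0.03875 = 387 W

Q = 387 W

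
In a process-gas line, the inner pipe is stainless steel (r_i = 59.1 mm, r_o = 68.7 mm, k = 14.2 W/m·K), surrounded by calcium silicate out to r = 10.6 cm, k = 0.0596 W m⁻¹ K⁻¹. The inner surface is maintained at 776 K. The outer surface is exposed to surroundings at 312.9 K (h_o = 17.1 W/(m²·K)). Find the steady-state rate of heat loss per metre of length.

Treat each layer as a resistance in series:
  R'_stainless steel = ln(0.0687/0.0591)/(2πk) = 0.1505/(2π·14.2) = 0.001687 m·K/W
  R'_calcium silicate = ln(0.106/0.0687)/(2πk) = 0.4337/(2π·0.0596) = 1.158 m·K/W
  R'_conv,out = 1/(2πr h) = 1/(2π·0.106·17.1) = 0.08780 m·K/W
ΣR = 0.001687 + 1.158 + 0.08780 = 1.247 m·K/W
Q' = ΔT/ΣR = (776 K − 312.9 K)/1.247 = 371 W/m

Q' = 371 W/m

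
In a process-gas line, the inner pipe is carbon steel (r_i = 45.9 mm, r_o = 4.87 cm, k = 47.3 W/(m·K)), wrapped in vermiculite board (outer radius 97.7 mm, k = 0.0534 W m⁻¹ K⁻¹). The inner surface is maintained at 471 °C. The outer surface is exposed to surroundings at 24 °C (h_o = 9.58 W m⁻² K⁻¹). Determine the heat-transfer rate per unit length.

Q' = 199 W/m

Series thermal resistances, inner to outer:
  R'_carbon steel = ln(0.0487/0.0459)/(2πk) = 0.05921/(2π·47.3) = 1.992×10^-4 m·K/W
  R'_vermiculite board = ln(0.0977/0.0487)/(2πk) = 0.6962/(2π·0.0534) = 2.075 m·K/W
  R'_conv,out = 1/(2πr h) = 1/(2π·0.0977·9.58) = 0.1700 m·K/W
ΣR = 1.992×10^-4 + 2.075 + 0.1700 = 2.245 m·K/W
Q' = ΔT/ΣR = (471 °C − 24 °C)/2.245 = 199 W/m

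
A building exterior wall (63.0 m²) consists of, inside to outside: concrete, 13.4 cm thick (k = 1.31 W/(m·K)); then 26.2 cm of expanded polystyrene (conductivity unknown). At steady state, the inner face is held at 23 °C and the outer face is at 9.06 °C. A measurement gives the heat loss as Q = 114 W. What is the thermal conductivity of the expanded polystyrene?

k = 0.0345 W/m·K

ΣR = ΔT/Q = |23 − 9.06|/114 = 0.1223 K/W
Known resistances:
  R_concrete = L/(kA) = 0.134/(1.31·63.0) = 0.001624 K/W
R_expanded polystyrene = ΣR − ΣR_known = 0.1223 − 0.001624 = 0.1207 K/W
L/(kA) = 0.1207 ⇒ k = 0.262/(0.1207·63.0) = 0.0345 W/m·K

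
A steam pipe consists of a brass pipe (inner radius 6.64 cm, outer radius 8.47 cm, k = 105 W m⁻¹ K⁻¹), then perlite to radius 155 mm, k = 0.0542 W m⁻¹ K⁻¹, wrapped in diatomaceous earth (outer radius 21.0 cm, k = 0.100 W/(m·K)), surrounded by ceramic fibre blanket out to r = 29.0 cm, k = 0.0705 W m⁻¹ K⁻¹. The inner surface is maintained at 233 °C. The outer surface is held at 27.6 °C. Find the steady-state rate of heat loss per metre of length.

Treat each layer as a resistance in series:
  R'_brass = ln(0.0847/0.0664)/(2πk) = 0.2434/(2π·105) = 3.690×10^-4 m·K/W
  R'_perlite = ln(0.155/0.0847)/(2πk) = 0.6043/(2π·0.0542) = 1.775 m·K/W
  R'_diatomaceous earth = ln(0.210/0.155)/(2πk) = 0.3037/(2π·0.100) = 0.4833 m·K/W
  R'_ceramic fibre blanket = ln(0.290/0.210)/(2πk) = 0.3228/(2π·0.0705) = 0.7287 m·K/W
ΣR = 3.690×10^-4 + 1.775 + 0.4833 + 0.7287 = 2.987 m·K/W
Q' = ΔT/ΣR = (233 °C − 27.6 °C)/2.987 = 68.8 W/m

Q' = 68.8 W/m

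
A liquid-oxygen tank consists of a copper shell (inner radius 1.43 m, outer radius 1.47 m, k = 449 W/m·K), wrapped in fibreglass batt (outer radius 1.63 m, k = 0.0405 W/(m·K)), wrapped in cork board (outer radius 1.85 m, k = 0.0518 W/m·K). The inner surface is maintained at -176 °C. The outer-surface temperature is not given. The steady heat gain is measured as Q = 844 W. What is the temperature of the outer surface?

T_out = 29.3 °C

Sum the resistances:
  R_copper = (1/1.43 − 1/1.47)/(4πk) = 0.01903/(4π·449) = 3.372×10^-6 K/W
  R_fibreglass batt = (1/1.47 − 1/1.63)/(4πk) = 0.06678/(4π·0.0405) = 0.1312 K/W
  R_cork board = (1/1.63 − 1/1.85)/(4πk) = 0.07296/(4π·0.0518) = 0.1121 K/W
ΣR = 0.2433 K/W
ΔT = Q·ΣR = 844 × 0.2433 = 205.3 K
Heat flows inward, so T_out = T_in + ΔT = -176 + 205.3 = 29.3 °C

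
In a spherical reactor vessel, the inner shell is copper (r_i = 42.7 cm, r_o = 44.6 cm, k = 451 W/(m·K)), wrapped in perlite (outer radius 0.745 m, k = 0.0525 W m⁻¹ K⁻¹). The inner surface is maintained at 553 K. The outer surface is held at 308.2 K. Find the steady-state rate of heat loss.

Treat each layer as a resistance in series:
  R_copper = (1/0.427 − 1/0.446)/(4πk) = 0.09977/(4π·451) = 1.760×10^-5 K/W
  R_perlite = (1/0.446 − 1/0.745)/(4πk) = 0.8999/(4π·0.0525) = 1.364 K/W
ΣR = 1.760×10^-5 + 1.364 = 1.364 K/W
Q = ΔT/ΣR = (553 K − 308.2 K)/1.364 = 179 W

Q = 179 W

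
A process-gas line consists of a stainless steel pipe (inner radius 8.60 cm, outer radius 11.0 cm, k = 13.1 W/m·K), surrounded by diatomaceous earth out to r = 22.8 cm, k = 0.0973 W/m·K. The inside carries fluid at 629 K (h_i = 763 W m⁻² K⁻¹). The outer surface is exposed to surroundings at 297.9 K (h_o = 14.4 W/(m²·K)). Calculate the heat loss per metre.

Q' = 266 W/m

Series thermal resistances, inner to outer:
  R'_conv,in = 1/(2πr h) = 1/(2π·0.0860·763) = 0.002425 m·K/W
  R'_stainless steel = ln(0.110/0.0860)/(2πk) = 0.2461/(2π·13.1) = 0.002990 m·K/W
  R'_diatomaceous earth = ln(0.228/0.110)/(2πk) = 0.7289/(2π·0.0973) = 1.192 m·K/W
  R'_conv,out = 1/(2πr h) = 1/(2π·0.228·14.4) = 0.04848 m·K/W
ΣR = 0.002425 + 0.002990 + 1.192 + 0.04848 = 1.246 m·K/W
Q' = ΔT/ΣR = (629 K − 297.9 K)/1.246 = 266 W/m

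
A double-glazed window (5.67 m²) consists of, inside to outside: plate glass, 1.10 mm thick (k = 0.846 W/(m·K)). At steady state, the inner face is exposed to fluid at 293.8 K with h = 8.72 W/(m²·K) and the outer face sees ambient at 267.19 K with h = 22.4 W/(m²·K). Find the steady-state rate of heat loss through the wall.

Q = 939 W

Series thermal resistances, inner to outer:
  R_conv,in = 1/(hA) = 1/(8.72·5.67) = 0.02023 K/W
  R_plate glass = L/(kA) = 0.00110/(0.846·5.67) = 2.293×10^-4 K/W
  R_conv,out = 1/(hA) = 1/(22.4·5.67) = 0.007874 K/W
ΣR = 0.02023 + 2.293×10^-4 + 0.007874 = 0.02833 K/W
Q = ΔT/ΣR = (293.8 K − 267.19 K)/0.02833 = 939 W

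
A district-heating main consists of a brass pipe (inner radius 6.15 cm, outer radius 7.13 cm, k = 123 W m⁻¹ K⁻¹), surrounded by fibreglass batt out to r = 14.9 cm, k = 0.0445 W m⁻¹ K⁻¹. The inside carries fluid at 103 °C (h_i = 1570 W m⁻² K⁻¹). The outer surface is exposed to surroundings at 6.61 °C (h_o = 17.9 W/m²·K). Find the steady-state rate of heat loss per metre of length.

Treat each layer as a resistance in series:
  R'_conv,in = 1/(2πr h) = 1/(2π·0.0615·1570) = 0.001648 m·K/W
  R'_brass = ln(0.0713/0.0615)/(2πk) = 0.1479/(2π·123) = 1.913×10^-4 m·K/W
  R'_fibreglass batt = ln(0.149/0.0713)/(2πk) = 0.7370/(2π·0.0445) = 2.636 m·K/W
  R'_conv,out = 1/(2πr h) = 1/(2π·0.149·17.9) = 0.05967 m·K/W
ΣR = 0.001648 + 1.913×10^-4 + 2.636 + 0.05967 = 2.698 m·K/W
Q' = ΔT/ΣR = (103 °C − 6.61 °C)/2.698 = 35.7 W/m

Q' = 35.7 W/m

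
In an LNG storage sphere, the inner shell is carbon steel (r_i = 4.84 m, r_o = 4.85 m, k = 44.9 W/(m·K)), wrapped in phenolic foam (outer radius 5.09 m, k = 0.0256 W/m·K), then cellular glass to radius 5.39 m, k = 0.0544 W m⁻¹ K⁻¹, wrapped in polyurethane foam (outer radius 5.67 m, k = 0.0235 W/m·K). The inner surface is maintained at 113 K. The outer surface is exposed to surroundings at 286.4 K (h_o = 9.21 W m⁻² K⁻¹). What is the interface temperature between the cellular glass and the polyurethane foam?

Series thermal resistances, inner to outer:
  R_carbon steel = (1/4.84 − 1/4.85)/(4πk) = 4.260×10^-4/(4π·44.9) = 7.550×10^-7 K/W
  R_phenolic foam = (1/4.85 − 1/5.09)/(4πk) = 0.009722/(4π·0.0256) = 0.03022 K/W
  R_cellular glass = (1/5.09 − 1/5.39)/(4πk) = 0.01093/(4π·0.0544) = 0.01600 K/W
  R_polyurethane foam = (1/5.39 − 1/5.67)/(4πk) = 0.009162/(4π·0.0235) = 0.03102 K/W
  R_conv,out = 1/(4πr²h) = 1/(4π·5.67²·9.21) = 2.688×10^-4 K/W
ΣR = 7.550×10^-7 + 0.03022 + 0.01600 + 0.03102 + 2.688×10^-4 = 0.07751 K/W
Q = ΔT/ΣR = (113 K − 286.4 K)/0.07751 = -2237 W
From the inner boundary to the cellular glass/polyurethane foam interface, ΣR_partial = 0.04622 K/W.
T_interface = T_in − Q·ΣR_partial = 113 K − (-2237)(0.04622) = 216.4 K

T = 216.4 K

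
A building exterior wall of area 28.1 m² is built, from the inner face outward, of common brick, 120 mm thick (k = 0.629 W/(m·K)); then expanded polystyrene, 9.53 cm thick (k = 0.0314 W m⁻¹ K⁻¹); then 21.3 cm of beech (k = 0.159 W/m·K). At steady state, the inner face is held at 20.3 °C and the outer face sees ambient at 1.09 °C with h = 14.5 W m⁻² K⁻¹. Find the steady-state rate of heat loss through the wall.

Q = 116 W

Treat each layer as a resistance in series:
  R_common brick = L/(kA) = 0.120/(0.629·28.1) = 0.006789 K/W
  R_expanded polystyrene = L/(kA) = 0.0953/(0.0314·28.1) = 0.1080 K/W
  R_beech = L/(kA) = 0.213/(0.159·28.1) = 0.04767 K/W
  R_conv,out = 1/(hA) = 1/(14.5·28.1) = 0.002454 K/W
ΣR = 0.006789 + 0.1080 + 0.04767 + 0.002454 = 0.1649 K/W
Q = ΔT/ΣR = (20.3 °C − 1.09 °C)/0.1649 = 116 W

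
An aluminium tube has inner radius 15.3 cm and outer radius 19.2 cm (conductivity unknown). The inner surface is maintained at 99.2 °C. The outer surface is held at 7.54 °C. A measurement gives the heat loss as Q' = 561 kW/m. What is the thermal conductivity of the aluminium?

ΣR = ΔT/Q' = |99.2 − 7.54|/5.61×10^5 = 1.634×10^-4 m·K/W
ln(r₂/r₁)/(2πk) = 1.634×10^-4 ⇒ k = 0.2271/(2π·1.634×10^-4) = 221 W/m·K

k = 221 W/m·K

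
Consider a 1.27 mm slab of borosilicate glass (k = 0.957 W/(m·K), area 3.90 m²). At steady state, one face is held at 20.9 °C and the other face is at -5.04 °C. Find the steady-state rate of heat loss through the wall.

Q = kA·ΔT/L = 0.957 × 3.90 × |20.9 °C − -5.04 °C| / 0.00127 = 76200 W

Q = 76200 W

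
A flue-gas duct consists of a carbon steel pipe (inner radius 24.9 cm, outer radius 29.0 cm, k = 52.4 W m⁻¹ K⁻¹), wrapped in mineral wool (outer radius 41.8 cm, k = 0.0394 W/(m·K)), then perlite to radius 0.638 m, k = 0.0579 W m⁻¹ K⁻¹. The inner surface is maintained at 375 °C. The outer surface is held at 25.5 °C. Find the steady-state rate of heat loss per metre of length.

Series thermal resistances, inner to outer:
  R'_carbon steel = ln(0.290/0.249)/(2πk) = 0.1524/(2π·52.4) = 4.630×10^-4 m·K/W
  R'_mineral wool = ln(0.418/0.290)/(2πk) = 0.3656/(2π·0.0394) = 1.477 m·K/W
  R'_perlite = ln(0.638/0.418)/(2πk) = 0.4229/(2π·0.0579) = 1.162 m·K/W
ΣR = 4.630×10^-4 + 1.477 + 1.162 = 2.639 m·K/W
Q' = ΔT/ΣR = (375 °C − 25.5 °C)/2.639 = 132 W/m

Q' = 132 W/m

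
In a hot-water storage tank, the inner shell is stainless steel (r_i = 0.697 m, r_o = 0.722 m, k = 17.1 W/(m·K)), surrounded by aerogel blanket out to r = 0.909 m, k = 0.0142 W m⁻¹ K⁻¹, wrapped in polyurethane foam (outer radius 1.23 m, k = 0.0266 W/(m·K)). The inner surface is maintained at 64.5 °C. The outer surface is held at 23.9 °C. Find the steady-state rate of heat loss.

Series thermal resistances, inner to outer:
  R_stainless steel = (1/0.697 − 1/0.722)/(4πk) = 0.04968/(4π·17.1) = 2.312×10^-4 K/W
  R_aerogel blanket = (1/0.722 − 1/0.909)/(4πk) = 0.2849/(4π·0.0142) = 1.597 K/W
  R_polyurethane foam = (1/0.909 − 1/1.23)/(4πk) = 0.2871/(4π·0.0266) = 0.8589 K/W
ΣR = 2.312×10^-4 + 1.597 + 0.8589 = 2.456 K/W
Q = ΔT/ΣR = (64.5 °C − 23.9 °C)/2.456 = 16.5 W

Q = 16.5 W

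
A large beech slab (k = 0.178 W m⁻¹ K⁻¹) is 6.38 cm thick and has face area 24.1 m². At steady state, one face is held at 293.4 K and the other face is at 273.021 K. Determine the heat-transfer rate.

Q = kA·ΔT/L = 0.178 × 24.1 × |293.4 K − 273.021 K| / 0.0638 = 1370 W

Q = 1370 W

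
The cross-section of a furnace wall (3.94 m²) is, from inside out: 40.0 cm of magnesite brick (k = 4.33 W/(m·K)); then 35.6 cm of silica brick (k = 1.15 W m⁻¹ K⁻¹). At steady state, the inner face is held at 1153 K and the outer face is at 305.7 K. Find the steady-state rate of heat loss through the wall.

Q = 8.31 kW

Resistance network (inner→outer):
  R_magnesite brick = L/(kA) = 0.400/(4.33·3.94) = 0.02345 K/W
  R_silica brick = L/(kA) = 0.356/(1.15·3.94) = 0.07857 K/W
ΣR = 0.02345 + 0.07857 = 0.1020 K/W
Q = ΔT/ΣR = (1153 K − 305.7 K)/0.1020 = 8310 W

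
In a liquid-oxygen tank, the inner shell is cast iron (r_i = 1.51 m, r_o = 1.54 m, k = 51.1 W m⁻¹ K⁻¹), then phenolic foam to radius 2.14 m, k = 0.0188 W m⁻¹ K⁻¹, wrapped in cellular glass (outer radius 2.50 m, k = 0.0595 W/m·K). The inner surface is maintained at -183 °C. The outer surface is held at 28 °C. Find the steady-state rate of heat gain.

Treat each layer as a resistance in series:
  R_cast iron = (1/1.51 − 1/1.54)/(4πk) = 0.01290/(4π·51.1) = 2.009×10^-5 K/W
  R_phenolic foam = (1/1.54 − 1/2.14)/(4πk) = 0.1821/(4π·0.0188) = 0.7706 K/W
  R_cellular glass = (1/2.14 − 1/2.50)/(4πk) = 0.06729/(4π·0.0595) = 0.09000 K/W
ΣR = 2.009×10^-5 + 0.7706 + 0.09000 = 0.8606 K/W
Q = ΔT/ΣR = (-183 °C − 28 °C)/0.8606 = -245 W
(Negative Q ⇒ heat flows inward; heat gain = 245 W.)

Q = 245 W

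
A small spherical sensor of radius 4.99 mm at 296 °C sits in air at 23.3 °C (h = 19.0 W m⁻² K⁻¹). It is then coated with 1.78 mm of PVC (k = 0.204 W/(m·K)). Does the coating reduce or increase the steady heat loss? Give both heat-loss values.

Critical radius for a sphere: r_cr = 2k/h = 0.0215 m = 2.15 cm.
Outer radius after coating: r₂ = 0.00499 + 0.00178 = 0.00677 m.
Since r₁ < r_cr and r₂ ≤ r_cr, the coating moves toward the maximum at r_cr — heat loss rises.
Bare: R = 1/(4πr₁²h) = 168.2 K/W; Q = 272.7/168.2 = 1.62 W.
Coated: R = R_cond + R_conv = 111.9 K/W; Q = 272.7/111.9 = 2.44 W.

increases: 1.62 → 2.44 W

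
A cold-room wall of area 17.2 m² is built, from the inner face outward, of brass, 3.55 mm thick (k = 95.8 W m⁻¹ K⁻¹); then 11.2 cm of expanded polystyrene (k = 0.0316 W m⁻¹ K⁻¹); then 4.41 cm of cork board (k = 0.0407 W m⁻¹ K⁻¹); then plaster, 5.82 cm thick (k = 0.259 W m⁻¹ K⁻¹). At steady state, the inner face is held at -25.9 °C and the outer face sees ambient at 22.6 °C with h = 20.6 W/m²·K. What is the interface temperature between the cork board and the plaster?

Treat each layer as a resistance in series:
  R_brass = L/(kA) = 0.00355/(95.8·17.2) = 2.154×10^-6 K/W
  R_expanded polystyrene = L/(kA) = 0.112/(0.0316·17.2) = 0.2061 K/W
  R_cork board = L/(kA) = 0.0441/(0.0407·17.2) = 0.06300 K/W
  R_plaster = L/(kA) = 0.0582/(0.259·17.2) = 0.01306 K/W
  R_conv,out = 1/(hA) = 1/(20.6·17.2) = 0.002822 K/W
ΣR = 2.154×10^-6 + 0.2061 + 0.06300 + 0.01306 + 0.002822 = 0.2850 K/W
Q = ΔT/ΣR = (-25.9 °C − 22.6 °C)/0.2850 = -170.2 W
From the inner boundary to the cork board/plaster interface, ΣR_partial = 0.2691 K/W.
T_interface = T_in − Q·ΣR_partial = -25.9 °C − (-170.2)(0.2691) = 19.9 °C

T = 19.9 °C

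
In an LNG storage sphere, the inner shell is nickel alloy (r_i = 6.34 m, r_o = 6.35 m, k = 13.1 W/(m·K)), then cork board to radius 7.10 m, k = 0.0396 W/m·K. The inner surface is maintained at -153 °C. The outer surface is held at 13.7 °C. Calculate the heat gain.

Q = 4.99 kW

Series thermal resistances, inner to outer:
  R_nickel alloy = (1/6.34 − 1/6.35)/(4πk) = 2.484×10^-4/(4π·13.1) = 1.509×10^-6 K/W
  R_cork board = (1/6.35 − 1/7.10)/(4πk) = 0.01664/(4π·0.0396) = 0.03343 K/W
ΣR = 1.509×10^-6 + 0.03343 = 0.03343 K/W
Q = ΔT/ΣR = (-153 °C − 13.7 °C)/0.03343 = -4990 W
(Negative Q ⇒ heat flows inward; heat gain = 4990 W.)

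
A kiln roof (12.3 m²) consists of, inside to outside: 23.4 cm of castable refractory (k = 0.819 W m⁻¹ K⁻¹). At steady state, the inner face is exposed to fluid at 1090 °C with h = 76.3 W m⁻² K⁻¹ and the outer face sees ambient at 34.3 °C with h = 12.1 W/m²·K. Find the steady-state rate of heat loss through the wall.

Q = 34000 W

Resistance network (inner→outer):
  R_conv,in = 1/(hA) = 1/(76.3·12.3) = 0.001066 K/W
  R_castable refractory = L/(kA) = 0.234/(0.819·12.3) = 0.02323 K/W
  R_conv,out = 1/(hA) = 1/(12.1·12.3) = 0.006719 K/W
ΣR = 0.001066 + 0.02323 + 0.006719 = 0.03102 K/W
Q = ΔT/ΣR = (1090 °C − 34.3 °C)/0.03102 = 34000 W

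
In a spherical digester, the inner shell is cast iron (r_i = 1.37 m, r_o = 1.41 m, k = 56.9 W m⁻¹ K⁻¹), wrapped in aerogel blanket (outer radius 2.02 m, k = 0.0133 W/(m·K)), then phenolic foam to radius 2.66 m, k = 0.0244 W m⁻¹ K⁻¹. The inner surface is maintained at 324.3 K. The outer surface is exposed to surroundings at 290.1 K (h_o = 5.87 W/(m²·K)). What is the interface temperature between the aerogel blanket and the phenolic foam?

Series thermal resistances, inner to outer:
  R_cast iron = (1/1.37 − 1/1.41)/(4πk) = 0.02071/(4π·56.9) = 2.896×10^-5 K/W
  R_aerogel blanket = (1/1.41 − 1/2.02)/(4πk) = 0.2142/(4π·0.0133) = 1.281 K/W
  R_phenolic foam = (1/2.02 − 1/2.66)/(4πk) = 0.1191/(4π·0.0244) = 0.3885 K/W
  R_conv,out = 1/(4πr²h) = 1/(4π·2.66²·5.87) = 0.001916 K/W
ΣR = 2.896×10^-5 + 1.281 + 0.3885 + 0.001916 = 1.671 K/W
Q = ΔT/ΣR = (324.3 K − 290.1 K)/1.671 = 20.47 W
From the inner boundary to the aerogel blanket/phenolic foam interface, ΣR_partial = 1.281 K/W.
T_interface = T_in − Q·ΣR_partial = 324.3 K − (20.47)(1.281) = 298.1 K

T = 298.1 K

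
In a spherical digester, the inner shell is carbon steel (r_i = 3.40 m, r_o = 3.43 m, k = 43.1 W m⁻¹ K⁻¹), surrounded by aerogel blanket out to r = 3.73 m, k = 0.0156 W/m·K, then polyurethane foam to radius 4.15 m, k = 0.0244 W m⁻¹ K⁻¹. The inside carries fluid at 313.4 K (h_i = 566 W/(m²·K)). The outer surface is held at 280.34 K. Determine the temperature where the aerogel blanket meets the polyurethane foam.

Series thermal resistances, inner to outer:
  R_conv,in = 1/(4πr²h) = 1/(4π·3.40²·566) = 1.216×10^-5 K/W
  R_carbon steel = (1/3.40 − 1/3.43)/(4πk) = 0.002572/(4π·43.1) = 4.750×10^-6 K/W
  R_aerogel blanket = (1/3.43 − 1/3.73)/(4πk) = 0.02345/(4π·0.0156) = 0.1196 K/W
  R_polyurethane foam = (1/3.73 − 1/4.15)/(4πk) = 0.02713/(4π·0.0244) = 0.08849 K/W
ΣR = 1.216×10^-5 + 4.750×10^-6 + 0.1196 + 0.08849 = 0.2081 K/W
Q = ΔT/ΣR = (313.4 K − 280.34 K)/0.2081 = 158.9 W
From the inner boundary to the aerogel blanket/polyurethane foam interface, ΣR_partial = 0.1196 K/W.
T_interface = T_in − Q·ΣR_partial = 313.4 K − (158.9)(0.1196) = 294.4 K

T = 294.4 K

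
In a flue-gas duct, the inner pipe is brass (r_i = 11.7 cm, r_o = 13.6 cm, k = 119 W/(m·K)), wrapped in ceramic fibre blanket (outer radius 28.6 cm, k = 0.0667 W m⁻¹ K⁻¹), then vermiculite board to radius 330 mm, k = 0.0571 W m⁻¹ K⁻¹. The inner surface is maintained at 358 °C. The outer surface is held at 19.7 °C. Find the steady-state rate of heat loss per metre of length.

Q' = 156 W/m

Resistance network (inner→outer):
  R'_brass = ln(0.136/0.117)/(2πk) = 0.1505/(2π·119) = 2.013×10^-4 m·K/W
  R'_ceramic fibre blanket = ln(0.286/0.136)/(2πk) = 0.7433/(2π·0.0667) = 1.774 m·K/W
  R'_vermiculite board = ln(0.330/0.286)/(2πk) = 0.1431/(2π·0.0571) = 0.3989 m·K/W
ΣR = 2.013×10^-4 + 1.774 + 0.3989 = 2.173 m·K/W
Q' = ΔT/ΣR = (358 °C − 19.7 °C)/2.173 = 156 W/m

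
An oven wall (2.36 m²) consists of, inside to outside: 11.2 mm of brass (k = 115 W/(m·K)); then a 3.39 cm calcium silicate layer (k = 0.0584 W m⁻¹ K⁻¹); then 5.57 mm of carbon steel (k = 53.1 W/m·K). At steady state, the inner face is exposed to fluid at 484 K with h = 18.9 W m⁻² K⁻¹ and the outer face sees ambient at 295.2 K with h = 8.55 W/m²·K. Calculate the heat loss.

Q = 594 W

Resistance network (inner→outer):
  R_conv,in = 1/(hA) = 1/(18.9·2.36) = 0.02242 K/W
  R_brass = L/(kA) = 0.0112/(115·2.36) = 4.127×10^-5 K/W
  R_calcium silicate = L/(kA) = 0.0339/(0.0584·2.36) = 0.2460 K/W
  R_carbon steel = L/(kA) = 0.00557/(53.1·2.36) = 4.445×10^-5 K/W
  R_conv,out = 1/(hA) = 1/(8.55·2.36) = 0.04956 K/W
ΣR = 0.02242 + 4.127×10^-5 + 0.2460 + 4.445×10^-5 + 0.04956 = 0.3181 K/W
Q = ΔT/ΣR = (484 K − 295.2 K)/0.3181 = 594 W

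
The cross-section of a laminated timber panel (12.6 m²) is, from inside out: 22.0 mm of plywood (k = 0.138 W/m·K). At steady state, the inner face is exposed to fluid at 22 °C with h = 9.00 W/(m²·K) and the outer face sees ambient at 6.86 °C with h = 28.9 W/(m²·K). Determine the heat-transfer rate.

Q = 625 W

Resistance network (inner→outer):
  R_conv,in = 1/(hA) = 1/(9.00·12.6) = 0.008818 K/W
  R_plywood = L/(kA) = 0.0220/(0.138·12.6) = 0.01265 K/W
  R_conv,out = 1/(hA) = 1/(28.9·12.6) = 0.002746 K/W
ΣR = 0.008818 + 0.01265 + 0.002746 = 0.02421 K/W
Q = ΔT/ΣR = (22 °C − 6.86 °C)/0.02421 = 625 W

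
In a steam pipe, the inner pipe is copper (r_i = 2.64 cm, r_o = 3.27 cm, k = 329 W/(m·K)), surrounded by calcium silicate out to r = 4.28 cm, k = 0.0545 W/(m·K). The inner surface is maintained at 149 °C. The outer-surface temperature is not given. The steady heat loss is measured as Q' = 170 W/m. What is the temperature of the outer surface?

Sum the resistances:
  R'_copper = ln(0.0327/0.0264)/(2πk) = 0.2140/(2π·329) = 1.035×10^-4 m·K/W
  R'_calcium silicate = ln(0.0428/0.0327)/(2πk) = 0.2692/(2π·0.0545) = 0.7860 m·K/W
ΣR = 0.7861 m·K/W
ΔT = Q'·ΣR = 170 × 0.7861 = 133.6 K
Heat flows outward, so T_out = T_in − ΔT = 149 − 133.6 = 15.4 °C

T_out = 15.4 °C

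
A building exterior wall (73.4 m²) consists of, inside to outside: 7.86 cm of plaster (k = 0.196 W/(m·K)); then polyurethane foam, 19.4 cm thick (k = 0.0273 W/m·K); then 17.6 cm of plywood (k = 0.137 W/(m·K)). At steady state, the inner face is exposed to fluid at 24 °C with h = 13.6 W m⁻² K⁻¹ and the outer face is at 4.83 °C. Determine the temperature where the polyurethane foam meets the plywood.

Series thermal resistances, inner to outer:
  R_conv,in = 1/(hA) = 1/(13.6·73.4) = 0.001002 K/W
  R_plaster = L/(kA) = 0.0786/(0.196·73.4) = 0.005463 K/W
  R_polyurethane foam = L/(kA) = 0.194/(0.0273·73.4) = 0.09682 K/W
  R_plywood = L/(kA) = 0.176/(0.137·73.4) = 0.01750 K/W
ΣR = 0.001002 + 0.005463 + 0.09682 + 0.01750 = 0.1208 K/W
Q = ΔT/ΣR = (24 °C − 4.83 °C)/0.1208 = 158.7 W
From the inner boundary to the polyurethane foam/plywood interface, ΣR_partial = 0.1033 K/W.
T_interface = T_in − Q·ΣR_partial = 24 °C − (158.7)(0.1033) = 7.61 °C

T = 7.61 °C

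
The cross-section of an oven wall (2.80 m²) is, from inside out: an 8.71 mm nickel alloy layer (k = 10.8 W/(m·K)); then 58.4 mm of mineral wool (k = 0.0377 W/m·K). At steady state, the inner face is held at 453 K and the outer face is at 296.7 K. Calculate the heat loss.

Series thermal resistances, inner to outer:
  R_nickel alloy = L/(kA) = 0.00871/(10.8·2.80) = 2.880×10^-4 K/W
  R_mineral wool = L/(kA) = 0.0584/(0.0377·2.80) = 0.5532 K/W
ΣR = 2.880×10^-4 + 0.5532 = 0.5535 K/W
Q = ΔT/ΣR = (453 K − 296.7 K)/0.5535 = 282 W

Q = 282 W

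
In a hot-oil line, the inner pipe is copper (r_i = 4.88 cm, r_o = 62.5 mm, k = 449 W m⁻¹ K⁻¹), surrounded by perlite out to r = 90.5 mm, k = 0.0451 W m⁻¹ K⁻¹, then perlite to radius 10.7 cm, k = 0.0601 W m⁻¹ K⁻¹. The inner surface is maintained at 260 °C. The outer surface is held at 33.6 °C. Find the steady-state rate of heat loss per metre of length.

Resistance network (inner→outer):
  R'_copper = ln(0.0625/0.0488)/(2πk) = 0.2474/(2π·449) = 8.771×10^-5 m·K/W
  R'_perlite = ln(0.0905/0.0625)/(2πk) = 0.3702/(2π·0.0451) = 1.306 m·K/W
  R'_perlite = ln(0.107/0.0905)/(2πk) = 0.1675/(2π·0.0601) = 0.4435 m·K/W
ΣR = 8.771×10^-5 + 1.306 + 0.4435 = 1.750 m·K/W
Q' = ΔT/ΣR = (260 °C − 33.6 °C)/1.750 = 129 W/m

Q' = 129 W/m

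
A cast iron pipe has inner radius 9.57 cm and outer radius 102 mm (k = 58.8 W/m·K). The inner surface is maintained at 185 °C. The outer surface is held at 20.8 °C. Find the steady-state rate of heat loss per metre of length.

Q' = 952 kW/m

Q' = 2πk·ΔT/ln(r₂/r₁) = 2π × 58.8 × 164.2 / ln(0.102/0.0957) = 9.52×10^5 W/m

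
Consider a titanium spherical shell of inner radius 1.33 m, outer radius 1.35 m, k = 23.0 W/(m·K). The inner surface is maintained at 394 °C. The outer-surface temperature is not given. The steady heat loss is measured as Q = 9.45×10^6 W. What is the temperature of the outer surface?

Sum the resistances:
  R_titanium = (1/1.33 − 1/1.35)/(4πk) = 0.01114/(4π·23.0) = 3.854×10^-5 K/W
ΣR = 3.854×10^-5 K/W
ΔT = Q·ΣR = 9.45×10^6 × 3.854×10^-5 = 364.2 K
Heat flows outward, so T_out = T_in − ΔT = 394 − 364.2 = 29.8 °C

T_out = 29.8 °C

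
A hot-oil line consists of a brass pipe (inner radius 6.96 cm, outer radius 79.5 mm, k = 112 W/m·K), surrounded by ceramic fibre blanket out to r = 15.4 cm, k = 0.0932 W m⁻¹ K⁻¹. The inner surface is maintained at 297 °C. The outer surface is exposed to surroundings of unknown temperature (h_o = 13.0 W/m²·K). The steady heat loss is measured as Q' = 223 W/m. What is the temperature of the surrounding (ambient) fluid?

Series resistances:
  R'_brass = ln(0.0795/0.0696)/(2πk) = 0.1330/(2π·112) = 1.890×10^-4 m·K/W
  R'_ceramic fibre blanket = ln(0.154/0.0795)/(2πk) = 0.6612/(2π·0.0932) = 1.129 m·K/W
  R'_conv,out = 1/(2πr h) = 1/(2π·0.154·13.0) = 0.07950 m·K/W
ΣR = 1.209 m·K/W
ΔT = Q'·ΣR = 223 × 1.209 = 269.6 K
Heat flows outward, so T_out = T_in − ΔT = 297 − 269.6 = 27.4 °C

T_out = 27.4 °C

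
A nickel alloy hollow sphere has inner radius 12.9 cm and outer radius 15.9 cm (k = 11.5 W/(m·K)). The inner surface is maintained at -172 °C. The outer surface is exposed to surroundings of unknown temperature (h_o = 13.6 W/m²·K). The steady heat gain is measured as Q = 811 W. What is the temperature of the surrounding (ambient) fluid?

T_out = 23.9 °C

Sum the resistances:
  R_nickel alloy = (1/0.129 − 1/0.159)/(4πk) = 1.463/(4π·11.5) = 0.01012 K/W
  R_conv,out = 1/(4πr²h) = 1/(4π·0.159²·13.6) = 0.2314 K/W
ΣR = 0.2416 K/W
ΔT = Q·ΣR = 811 × 0.2416 = 195.9 K
Heat flows inward, so T_out = T_in + ΔT = -172 + 195.9 = 23.9 °C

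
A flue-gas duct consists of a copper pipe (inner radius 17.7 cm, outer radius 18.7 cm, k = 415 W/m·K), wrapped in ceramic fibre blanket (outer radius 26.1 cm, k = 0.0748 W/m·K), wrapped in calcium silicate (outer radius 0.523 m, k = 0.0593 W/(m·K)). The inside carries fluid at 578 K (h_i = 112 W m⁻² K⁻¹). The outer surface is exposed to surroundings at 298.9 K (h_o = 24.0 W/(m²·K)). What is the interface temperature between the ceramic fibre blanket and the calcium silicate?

Series thermal resistances, inner to outer:
  R'_conv,in = 1/(2πr h) = 1/(2π·0.177·112) = 0.008028 m·K/W
  R'_copper = ln(0.187/0.177)/(2πk) = 0.05496/(2π·415) = 2.108×10^-5 m·K/W
  R'_ceramic fibre blanket = ln(0.261/0.187)/(2πk) = 0.3334/(2π·0.0748) = 0.7094 m·K/W
  R'_calcium silicate = ln(0.523/0.261)/(2πk) = 0.6951/(2π·0.0593) = 1.865 m·K/W
  R'_conv,out = 1/(2πr h) = 1/(2π·0.523·24.0) = 0.01268 m·K/W
ΣR = 0.008028 + 2.108×10^-5 + 0.7094 + 1.865 + 0.01268 = 2.595 m·K/W
Q' = ΔT/ΣR = (578 K − 298.9 K)/2.595 = 107.6 W/m
From the inner boundary to the ceramic fibre blanket/calcium silicate interface, ΣR_partial = 0.7174 m·K/W.
T_interface = T_in − Q'·ΣR_partial = 578 K − (107.6)(0.7174) = 501 K

T = 501 K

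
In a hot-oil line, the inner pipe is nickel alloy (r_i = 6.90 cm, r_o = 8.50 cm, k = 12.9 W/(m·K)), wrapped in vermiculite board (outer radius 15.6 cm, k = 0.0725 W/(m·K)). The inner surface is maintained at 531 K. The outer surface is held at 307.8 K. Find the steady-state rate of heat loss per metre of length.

Treat each layer as a resistance in series:
  R'_nickel alloy = ln(0.0850/0.0690)/(2πk) = 0.2085/(2π·12.9) = 0.002573 m·K/W
  R'_vermiculite board = ln(0.156/0.0850)/(2πk) = 0.6072/(2π·0.0725) = 1.333 m·K/W
ΣR = 0.002573 + 1.333 = 1.336 m·K/W
Q' = ΔT/ΣR = (531 K − 307.8 K)/1.336 = 167 W/m

Q' = 167 W/m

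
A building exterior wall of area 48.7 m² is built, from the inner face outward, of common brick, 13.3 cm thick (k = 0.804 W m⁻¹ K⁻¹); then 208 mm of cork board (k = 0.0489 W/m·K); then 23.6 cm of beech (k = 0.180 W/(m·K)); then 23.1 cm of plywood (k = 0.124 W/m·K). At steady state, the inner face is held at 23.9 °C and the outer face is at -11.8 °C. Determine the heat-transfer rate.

Q = 229 W

Treat each layer as a resistance in series:
  R_common brick = L/(kA) = 0.133/(0.804·48.7) = 0.003397 K/W
  R_cork board = L/(kA) = 0.208/(0.0489·48.7) = 0.08734 K/W
  R_beech = L/(kA) = 0.236/(0.180·48.7) = 0.02692 K/W
  R_plywood = L/(kA) = 0.231/(0.124·48.7) = 0.03825 K/W
ΣR = 0.003397 + 0.08734 + 0.02692 + 0.03825 = 0.1559 K/W
Q = ΔT/ΣR = (23.9 °C − -11.8 °C)/0.1559 = 229 W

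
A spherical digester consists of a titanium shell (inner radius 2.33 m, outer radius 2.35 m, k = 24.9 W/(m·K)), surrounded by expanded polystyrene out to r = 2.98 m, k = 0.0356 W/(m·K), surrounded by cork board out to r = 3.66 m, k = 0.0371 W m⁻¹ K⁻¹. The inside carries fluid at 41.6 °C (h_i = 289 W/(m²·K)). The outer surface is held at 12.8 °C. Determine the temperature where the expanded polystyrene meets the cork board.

T = 24.3 °C

Resistance network (inner→outer):
  R_conv,in = 1/(4πr²h) = 1/(4π·2.33²·289) = 5.072×10^-5 K/W
  R_titanium = (1/2.33 − 1/2.35)/(4πk) = 0.003653/(4π·24.9) = 1.167×10^-5 K/W
  R_expanded polystyrene = (1/2.35 − 1/2.98)/(4πk) = 0.08996/(4π·0.0356) = 0.2011 K/W
  R_cork board = (1/2.98 − 1/3.66)/(4πk) = 0.06235/(4π·0.0371) = 0.1337 K/W
ΣR = 5.072×10^-5 + 1.167×10^-5 + 0.2011 + 0.1337 = 0.3349 K/W
Q = ΔT/ΣR = (41.6 °C − 12.8 °C)/0.3349 = 86.00 W
From the inner boundary to the expanded polystyrene/cork board interface, ΣR_partial = 0.2012 K/W.
T_interface = T_in − Q·ΣR_partial = 41.6 °C − (86.00)(0.2012) = 24.3 °C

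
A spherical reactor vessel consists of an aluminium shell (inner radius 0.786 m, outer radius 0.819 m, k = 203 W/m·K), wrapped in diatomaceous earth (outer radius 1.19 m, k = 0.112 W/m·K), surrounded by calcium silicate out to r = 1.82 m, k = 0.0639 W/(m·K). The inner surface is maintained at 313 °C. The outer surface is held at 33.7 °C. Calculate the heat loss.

Q = 441 W

Series thermal resistances, inner to outer:
  R_aluminium = (1/0.786 − 1/0.819)/(4πk) = 0.05126/(4π·203) = 2.010×10^-5 K/W
  R_diatomaceous earth = (1/0.819 − 1/1.19)/(4πk) = 0.3807/(4π·0.112) = 0.2705 K/W
  R_calcium silicate = (1/1.19 − 1/1.82)/(4πk) = 0.2909/(4π·0.0639) = 0.3623 K/W
ΣR = 2.010×10^-5 + 0.2705 + 0.3623 = 0.6328 K/W
Q = ΔT/ΣR = (313 °C − 33.7 °C)/0.6328 = 441 W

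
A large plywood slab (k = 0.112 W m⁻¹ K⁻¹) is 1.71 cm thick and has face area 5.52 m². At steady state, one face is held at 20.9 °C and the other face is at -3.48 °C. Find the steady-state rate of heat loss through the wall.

Q = 881 W

Q = kA·ΔT/L = 0.112 × 5.52 × |20.9 °C − -3.48 °C| / 0.0171 = 881 W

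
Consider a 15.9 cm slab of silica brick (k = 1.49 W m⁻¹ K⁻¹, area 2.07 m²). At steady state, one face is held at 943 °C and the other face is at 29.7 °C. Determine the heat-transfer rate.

Q = kA·ΔT/L = 1.49 × 2.07 × |943 °C − 29.7 °C| / 0.159 = 17700 W

Q = 17700 W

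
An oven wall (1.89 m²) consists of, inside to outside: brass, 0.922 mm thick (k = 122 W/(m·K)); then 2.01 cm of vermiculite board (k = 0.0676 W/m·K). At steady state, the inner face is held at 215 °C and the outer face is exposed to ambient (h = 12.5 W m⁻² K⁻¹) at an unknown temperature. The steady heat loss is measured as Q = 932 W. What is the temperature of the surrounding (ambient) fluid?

T_out = 28.9 °C

Series resistances:
  R_brass = L/(kA) = 9.22×10^-4/(122·1.89) = 3.999×10^-6 K/W
  R_vermiculite board = L/(kA) = 0.0201/(0.0676·1.89) = 0.1573 K/W
  R_conv,out = 1/(hA) = 1/(12.5·1.89) = 0.04233 K/W
ΣR = 0.1997 K/W
ΔT = Q·ΣR = 932 × 0.1997 = 186.1 K
Heat flows outward, so T_out = T_in − ΔT = 215 − 186.1 = 28.9 °C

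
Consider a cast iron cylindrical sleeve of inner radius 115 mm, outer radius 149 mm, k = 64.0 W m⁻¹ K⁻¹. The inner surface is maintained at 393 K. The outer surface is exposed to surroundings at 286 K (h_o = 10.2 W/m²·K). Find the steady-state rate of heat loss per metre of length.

Treat each layer as a resistance in series:
  R'_cast iron = ln(0.149/0.115)/(2πk) = 0.2590/(2π·64.0) = 6.441×10^-4 m·K/W
  R'_conv,out = 1/(2πr h) = 1/(2π·0.149·10.2) = 0.1047 m·K/W
ΣR = 6.441×10^-4 + 0.1047 = 0.1053 m·K/W
Q' = ΔT/ΣR = (393 K − 286 K)/0.1053 = 1020 W/m

Q' = 1020 W/m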